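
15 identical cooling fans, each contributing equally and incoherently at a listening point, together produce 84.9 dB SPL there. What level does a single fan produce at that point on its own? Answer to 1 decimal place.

73.1 dB SPL

15 equal incoherent sources add 10·log₁₀(15) = 11.76 dB over one source.
L_one = 84.9 − 11.76 = 73.1 dB SPL.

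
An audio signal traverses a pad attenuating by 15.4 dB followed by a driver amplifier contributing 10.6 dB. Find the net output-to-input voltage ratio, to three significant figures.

0.575

Net gain = (−15.4) + 10.6 = -4.8 dB.
Voltage ratio = 10^(-4.8/20) = 0.575.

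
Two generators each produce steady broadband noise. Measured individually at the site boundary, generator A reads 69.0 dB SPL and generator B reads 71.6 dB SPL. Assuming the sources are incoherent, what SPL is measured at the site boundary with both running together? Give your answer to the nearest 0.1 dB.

Incoherent sources sum as intensities:
L_total = 10·log₁₀(10^(69.0/10) + 10^(71.6/10)) = 10·log₁₀(22400000) = 73.5 dB SPL.

73.5 dB SPL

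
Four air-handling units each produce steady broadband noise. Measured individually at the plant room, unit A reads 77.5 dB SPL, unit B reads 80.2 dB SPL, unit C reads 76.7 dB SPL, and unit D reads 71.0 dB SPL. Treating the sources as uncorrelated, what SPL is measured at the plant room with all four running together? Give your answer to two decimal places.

Add the sources as powers (linear), then convert back to dB:
L_total = 10·log₁₀(10^(77.5/10) + 10^(80.2/10) + 10^(76.7/10) + 10^(71.0/10)) = 10·log₁₀(220300000) = 83.43 dB SPL.

83.43 dB SPL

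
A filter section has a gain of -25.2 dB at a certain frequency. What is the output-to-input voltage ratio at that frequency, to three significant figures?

Voltage ratio = 10^(dB/20).
10^(-25.2/20) = 10^(-1.260) = 0.0550.

0.0550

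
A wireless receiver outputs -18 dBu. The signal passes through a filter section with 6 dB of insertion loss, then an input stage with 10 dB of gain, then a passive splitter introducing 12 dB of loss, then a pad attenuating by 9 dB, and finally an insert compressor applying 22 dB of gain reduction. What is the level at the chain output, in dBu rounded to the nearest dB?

In dB, series stages simply add:
-18 − 6 + 10 − 12 − 9 − 22 = -57 dBu.

-57 dBu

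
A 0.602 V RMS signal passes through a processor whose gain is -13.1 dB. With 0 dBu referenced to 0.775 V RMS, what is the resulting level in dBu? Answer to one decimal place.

Input level: 20·log₁₀(0.602/0.775) = -2.19 dBu.
Output: -2.19 − 13.1 = -15.3 dBu.

-15.3 dBu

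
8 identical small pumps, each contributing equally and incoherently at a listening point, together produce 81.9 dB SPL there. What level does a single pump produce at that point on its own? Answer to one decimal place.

8 equal incoherent sources add 10·log₁₀(8) = 9.03 dB over one source.
L_one = 81.9 − 9.03 = 72.9 dB SPL.

72.9 dB SPL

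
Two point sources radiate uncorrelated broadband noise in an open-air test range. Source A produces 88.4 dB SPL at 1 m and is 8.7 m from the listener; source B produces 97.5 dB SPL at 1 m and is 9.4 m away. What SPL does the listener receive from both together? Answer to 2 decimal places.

At the listener: L_A = 88.4 − 20·log₁₀(8.7) = 69.610 dB; L_B = 97.5 − 20·log₁₀(9.4) = 78.037 dB.
Combined: 10·log₁₀(10^(69.610/10)+10^(78.037/10)) = 78.62 dB SPL.

78.62 dB SPL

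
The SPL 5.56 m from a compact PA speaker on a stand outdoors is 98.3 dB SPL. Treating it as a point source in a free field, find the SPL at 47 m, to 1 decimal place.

Inverse-square spreading gives ΔL = −20·log₁₀(d₂/d₁).
ΔL = −20·log₁₀(47/5.56) = -18.54 dB, so L₂ = 98.3 + (-18.54) = 79.8 dB SPL.

79.8 dB SPL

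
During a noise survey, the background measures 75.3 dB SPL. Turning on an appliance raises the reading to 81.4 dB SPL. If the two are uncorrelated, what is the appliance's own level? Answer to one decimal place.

Remove the background by subtracting linear intensities:
L_src = 10·log₁₀(10^(81.4/10) − 10^(75.3/10)) = 10·log₁₀(104200000) = 80.2 dB SPL.

80.2 dB SPL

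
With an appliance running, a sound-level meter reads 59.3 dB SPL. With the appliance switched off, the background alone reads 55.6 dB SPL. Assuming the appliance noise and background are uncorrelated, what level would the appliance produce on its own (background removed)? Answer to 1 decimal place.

Remove the background by subtracting linear intensities:
L_src = 10·log₁₀(10^(59.3/10) − 10^(55.6/10)) = 10·log₁₀(488100) = 56.9 dB SPL.

56.9 dB SPL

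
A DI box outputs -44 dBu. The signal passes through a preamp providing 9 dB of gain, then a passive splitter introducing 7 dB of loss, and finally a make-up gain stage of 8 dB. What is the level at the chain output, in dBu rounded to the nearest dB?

-34 dBu

Gain stages sum in dB:
-44 + 9 − 7 + 8 = -34 dBu.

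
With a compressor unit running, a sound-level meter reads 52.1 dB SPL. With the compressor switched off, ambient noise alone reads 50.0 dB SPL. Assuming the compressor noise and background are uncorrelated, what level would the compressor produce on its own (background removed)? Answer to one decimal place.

Subtract intensities: L_src = 10·log₁₀(10^(L_total/10) − 10^(L_bg/10)).
L_src = 10·log₁₀(10^(52.1/10) − 10^(50.0/10)) = 10·log₁₀(62180) = 47.9 dB SPL.

47.9 dB SPL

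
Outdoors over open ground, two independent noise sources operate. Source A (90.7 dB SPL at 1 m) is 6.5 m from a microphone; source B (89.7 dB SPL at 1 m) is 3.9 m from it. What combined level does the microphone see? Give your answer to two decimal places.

At the listener: L_A = 90.7 − 20·log₁₀(6.5) = 74.442 dB; L_B = 89.7 − 20·log₁₀(3.9) = 77.879 dB.
Combined: 10·log₁₀(10^(74.442/10)+10^(77.879/10)) = 79.50 dB SPL.

79.50 dB SPL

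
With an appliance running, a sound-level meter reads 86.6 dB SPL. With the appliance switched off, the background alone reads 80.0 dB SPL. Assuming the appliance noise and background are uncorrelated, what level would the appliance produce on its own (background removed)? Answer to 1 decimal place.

Background correction is a power subtraction:
L_src = 10·log₁₀(10^(86.6/10) − 10^(80.0/10)) = 10·log₁₀(357100000) = 85.5 dB SPL.

85.5 dB SPL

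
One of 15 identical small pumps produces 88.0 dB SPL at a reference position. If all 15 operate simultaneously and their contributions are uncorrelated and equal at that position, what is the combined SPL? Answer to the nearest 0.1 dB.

99.8 dB SPL

15 equal incoherent sources raise the level by 10·log₁₀(15) = 11.76 dB.
L_total = 88.0 + 11.76 = 99.8 dB SPL.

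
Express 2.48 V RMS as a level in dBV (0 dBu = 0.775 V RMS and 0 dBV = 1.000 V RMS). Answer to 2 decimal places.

+7.89 dBV

dBV = 20·log₁₀(V / 1.000 V).
20·log₁₀(2.48/1.000) = +7.89 dBV.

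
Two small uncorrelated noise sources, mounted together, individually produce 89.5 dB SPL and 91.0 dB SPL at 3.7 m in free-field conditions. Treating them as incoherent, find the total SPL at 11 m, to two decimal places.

83.86 dB SPL

Combined at 3.7 m: 10·log₁₀(10^(89.5/10)+10^(91.0/10)) = 93.325 dB SPL.
Then apply −20·log₁₀(11/3.7) = -9.464 dB → 83.86 dB SPL.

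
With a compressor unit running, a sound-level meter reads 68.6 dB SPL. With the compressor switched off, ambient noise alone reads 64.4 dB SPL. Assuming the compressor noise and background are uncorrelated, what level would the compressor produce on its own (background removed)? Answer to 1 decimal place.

66.5 dB SPL

Background correction is a power subtraction:
L_src = 10·log₁₀(10^(68.6/10) − 10^(64.4/10)) = 10·log₁₀(4490000) = 66.5 dB SPL.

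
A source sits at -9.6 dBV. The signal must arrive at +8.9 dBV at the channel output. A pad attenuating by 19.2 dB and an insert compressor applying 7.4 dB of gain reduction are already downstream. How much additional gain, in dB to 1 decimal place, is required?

The required make-up gain is the shortfall in the dB sum.
G = +8.9 − (-9.6) + 19.2 + 7.4 = 45.1 dB.

45.1 dB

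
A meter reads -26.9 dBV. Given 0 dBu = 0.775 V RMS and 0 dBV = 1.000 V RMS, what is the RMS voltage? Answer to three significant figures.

0.0452 V

V = 1.000 V × 10^(-26.9/20).
= 1.000 × 0.04519 = 0.0452 V.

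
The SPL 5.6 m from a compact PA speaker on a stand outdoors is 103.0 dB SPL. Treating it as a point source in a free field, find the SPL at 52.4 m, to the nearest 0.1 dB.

Free-field point source: level drops by 20·log₁₀ of the distance ratio.
ΔL = −20·log₁₀(52.4/5.6) = -19.42 dB, so L₂ = 103.0 + (-19.42) = 83.6 dB SPL.

83.6 dB SPL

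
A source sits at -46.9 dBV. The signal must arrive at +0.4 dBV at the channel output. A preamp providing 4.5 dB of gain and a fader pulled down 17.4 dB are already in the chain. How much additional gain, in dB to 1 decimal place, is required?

60.2 dB

The required make-up gain is the shortfall in the dB sum.
G = +0.4 − (-46.9) − 4.5 + 17.4 = 60.2 dB.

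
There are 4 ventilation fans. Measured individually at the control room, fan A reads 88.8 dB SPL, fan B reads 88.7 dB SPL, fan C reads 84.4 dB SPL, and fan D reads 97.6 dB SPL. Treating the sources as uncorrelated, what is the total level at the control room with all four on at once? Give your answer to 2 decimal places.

Incoherent sources sum as intensities:
L_total = 10·log₁₀(10^(88.8/10) + 10^(88.7/10) + 10^(84.4/10) + 10^(97.6/10)) = 10·log₁₀(7530000000) = 98.77 dB SPL.

98.77 dB SPL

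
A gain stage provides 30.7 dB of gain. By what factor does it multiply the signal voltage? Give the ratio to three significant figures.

34.3

Voltage ratio = 10^(dB/20).
10^(30.7/20) = 10^(1.535) = 34.3.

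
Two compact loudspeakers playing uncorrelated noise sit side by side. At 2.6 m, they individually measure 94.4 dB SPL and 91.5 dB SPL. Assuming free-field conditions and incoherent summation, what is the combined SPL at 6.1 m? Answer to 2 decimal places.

Combined at 2.6 m: 10·log₁₀(10^(94.4/10)+10^(91.5/10)) = 96.198 dB SPL.
Then apply −20·log₁₀(6.1/2.6) = -7.407 dB → 88.79 dB SPL.

88.79 dB SPL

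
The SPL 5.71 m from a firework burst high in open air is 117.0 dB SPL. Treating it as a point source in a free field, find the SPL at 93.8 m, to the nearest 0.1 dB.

Free-field point source: level drops by 20·log₁₀ of the distance ratio.
ΔL = −20·log₁₀(93.8/5.71) = -24.31 dB, so L₂ = 117.0 + (-24.31) = 92.7 dB SPL.

92.7 dB SPL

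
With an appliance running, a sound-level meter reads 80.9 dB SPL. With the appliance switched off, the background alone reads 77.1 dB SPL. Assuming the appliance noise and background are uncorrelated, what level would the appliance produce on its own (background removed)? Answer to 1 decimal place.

78.6 dB SPL

Subtract intensities: L_src = 10·log₁₀(10^(L_total/10) − 10^(L_bg/10)).
L_src = 10·log₁₀(10^(80.9/10) − 10^(77.1/10)) = 10·log₁₀(71740000) = 78.6 dB SPL.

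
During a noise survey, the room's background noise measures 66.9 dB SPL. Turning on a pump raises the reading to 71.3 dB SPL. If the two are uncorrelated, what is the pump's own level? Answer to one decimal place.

Background correction is a power subtraction:
L_src = 10·log₁₀(10^(71.3/10) − 10^(66.9/10)) = 10·log₁₀(8592000) = 69.3 dB SPL.

69.3 dB SPL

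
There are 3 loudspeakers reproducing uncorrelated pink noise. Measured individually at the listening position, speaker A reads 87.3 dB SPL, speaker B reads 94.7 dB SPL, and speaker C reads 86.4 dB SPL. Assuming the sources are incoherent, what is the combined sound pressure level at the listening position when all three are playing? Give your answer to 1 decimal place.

Uncorrelated sources add in intensity (power), not in dB.
L_total = 10·log₁₀(10^(87.3/10) + 10^(94.7/10) + 10^(86.4/10)) = 10·log₁₀(3925000000) = 95.9 dB SPL.

95.9 dB SPL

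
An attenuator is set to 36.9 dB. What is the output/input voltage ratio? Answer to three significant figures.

Voltage ratio = 10^(dB/20).
10^(-36.9/20) = 10^(-1.845) = 0.0143.

0.0143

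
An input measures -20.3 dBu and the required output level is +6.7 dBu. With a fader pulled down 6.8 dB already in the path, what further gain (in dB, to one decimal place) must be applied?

33.8 dB

The required make-up gain is the shortfall in the dB sum.
G = +6.7 − (-20.3) + 6.8 = 33.8 dB.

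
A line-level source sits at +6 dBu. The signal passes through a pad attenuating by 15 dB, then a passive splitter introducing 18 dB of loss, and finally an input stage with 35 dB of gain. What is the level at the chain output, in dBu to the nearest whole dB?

In dB, series stages simply add:
+6 − 15 − 18 + 35 = +8 dBu.

+8 dBu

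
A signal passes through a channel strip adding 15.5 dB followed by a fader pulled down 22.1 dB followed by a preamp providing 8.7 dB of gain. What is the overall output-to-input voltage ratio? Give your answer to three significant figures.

1.27

Net gain = 15.5 + (−22.1) + 8.7 = 2.1 dB.
Voltage ratio = 10^(2.1/20) = 1.27.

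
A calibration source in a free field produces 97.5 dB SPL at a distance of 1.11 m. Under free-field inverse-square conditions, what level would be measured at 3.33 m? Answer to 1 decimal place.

Free-field point source: level drops by 20·log₁₀ of the distance ratio.
ΔL = −20·log₁₀(3.33/1.11) = -9.54 dB, so L₂ = 97.5 + (-9.54) = 88.0 dB SPL.

88.0 dB SPL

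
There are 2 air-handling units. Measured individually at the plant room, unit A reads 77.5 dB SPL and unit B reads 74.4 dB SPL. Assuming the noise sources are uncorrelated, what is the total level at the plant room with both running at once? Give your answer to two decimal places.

Incoherent sources sum as intensities:
L_total = 10·log₁₀(10^(77.5/10) + 10^(74.4/10)) = 10·log₁₀(83780000) = 79.23 dB SPL.

79.23 dB SPL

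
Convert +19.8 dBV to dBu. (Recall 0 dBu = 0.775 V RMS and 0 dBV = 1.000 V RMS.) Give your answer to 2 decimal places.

The offset between the scales is 20·log₁₀(0.775/1.000) = −2.214 dB.
So dBu = +19.8 + 2.214 = +22.01 dBu.

+22.01 dBu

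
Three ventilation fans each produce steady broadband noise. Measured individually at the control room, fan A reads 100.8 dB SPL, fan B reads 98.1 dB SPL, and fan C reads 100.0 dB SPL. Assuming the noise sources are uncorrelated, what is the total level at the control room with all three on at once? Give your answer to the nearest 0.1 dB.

104.5 dB SPL

Add the sources as powers (linear), then convert back to dB:
L_total = 10·log₁₀(10^(100.8/10) + 10^(98.1/10) + 10^(100.0/10)) = 10·log₁₀(28479000000) = 104.5 dB SPL.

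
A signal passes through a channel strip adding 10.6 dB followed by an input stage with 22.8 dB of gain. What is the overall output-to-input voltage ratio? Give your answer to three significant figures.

46.8

Net gain = 10.6 + 22.8 = 33.4 dB.
Voltage ratio = 10^(33.4/20) = 46.8.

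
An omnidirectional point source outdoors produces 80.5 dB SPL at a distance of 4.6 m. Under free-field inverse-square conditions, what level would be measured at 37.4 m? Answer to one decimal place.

For a point source in a free field, ΔL = −20·log₁₀(d₂/d₁).
ΔL = −20·log₁₀(37.4/4.6) = -18.20 dB, so L₂ = 80.5 + (-18.20) = 62.3 dB SPL.

62.3 dB SPL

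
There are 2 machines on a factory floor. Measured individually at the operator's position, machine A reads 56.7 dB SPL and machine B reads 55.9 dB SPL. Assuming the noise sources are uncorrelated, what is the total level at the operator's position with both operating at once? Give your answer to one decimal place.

59.3 dB SPL

Uncorrelated sources add in intensity (power), not in dB.
L_total = 10·log₁₀(10^(56.7/10) + 10^(55.9/10)) = 10·log₁₀(856800) = 59.3 dB SPL.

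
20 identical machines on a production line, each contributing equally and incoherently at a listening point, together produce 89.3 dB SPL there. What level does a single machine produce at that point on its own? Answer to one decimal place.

76.3 dB SPL

20 equal incoherent sources add 10·log₁₀(20) = 13.01 dB over one source.
L_one = 89.3 − 13.01 = 76.3 dB SPL.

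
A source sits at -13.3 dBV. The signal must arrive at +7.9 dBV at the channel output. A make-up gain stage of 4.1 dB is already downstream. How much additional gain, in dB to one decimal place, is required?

17.1 dB

The required make-up gain is the shortfall in the dB sum.
G = +7.9 − (-13.3) − 4.1 = 17.1 dB.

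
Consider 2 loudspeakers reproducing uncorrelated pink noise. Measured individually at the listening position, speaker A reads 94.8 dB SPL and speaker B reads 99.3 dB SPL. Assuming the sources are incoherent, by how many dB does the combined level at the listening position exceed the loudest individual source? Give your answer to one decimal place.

1.3 dB

Incoherent sources sum as intensities:
L_total = 10·log₁₀(10^(94.8/10) + 10^(99.3/10)) = 100.62 dB SPL.
Excess over the loudest (99.3 dB): 100.62 − 99.3 = 1.3 dB.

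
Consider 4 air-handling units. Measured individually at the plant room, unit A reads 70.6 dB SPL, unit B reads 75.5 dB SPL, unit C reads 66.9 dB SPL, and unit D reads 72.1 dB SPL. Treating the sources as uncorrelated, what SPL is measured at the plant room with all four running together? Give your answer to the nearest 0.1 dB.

78.3 dB SPL

Uncorrelated sources add in intensity (power), not in dB.
L_total = 10·log₁₀(10^(70.6/10) + 10^(75.5/10) + 10^(66.9/10) + 10^(72.1/10)) = 10·log₁₀(68080000) = 78.3 dB SPL.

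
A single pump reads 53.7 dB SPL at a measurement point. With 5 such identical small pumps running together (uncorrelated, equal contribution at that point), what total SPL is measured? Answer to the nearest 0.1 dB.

60.7 dB SPL

5 equal incoherent sources raise the level by 10·log₁₀(5) = 6.99 dB.
L_total = 53.7 + 6.99 = 60.7 dB SPL.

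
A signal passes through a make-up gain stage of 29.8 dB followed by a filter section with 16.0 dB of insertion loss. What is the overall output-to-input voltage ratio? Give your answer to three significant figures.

Net gain = 29.8 + (−16.0) = 13.8 dB.
Voltage ratio = 10^(13.8/20) = 4.90.

4.90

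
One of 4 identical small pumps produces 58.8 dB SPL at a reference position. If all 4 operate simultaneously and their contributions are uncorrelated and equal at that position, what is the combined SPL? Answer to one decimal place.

4 equal incoherent sources raise the level by 10·log₁₀(4) = 6.02 dB.
L_total = 58.8 + 6.02 = 64.8 dB SPL.

64.8 dB SPL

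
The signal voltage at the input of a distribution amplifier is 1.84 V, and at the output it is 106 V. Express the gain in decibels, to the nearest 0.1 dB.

Voltage is an amplitude quantity, so gain = 20·log₁₀(V_out/V_in).
20·log₁₀(106/1.84) = 20·log₁₀(57.61) = 35.2 dB.

35.2 dB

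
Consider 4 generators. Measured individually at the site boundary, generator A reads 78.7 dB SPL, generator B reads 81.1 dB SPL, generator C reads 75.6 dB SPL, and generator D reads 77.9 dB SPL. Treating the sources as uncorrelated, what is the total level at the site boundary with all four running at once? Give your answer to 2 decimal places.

84.78 dB SPL

Add the sources as powers (linear), then convert back to dB:
L_total = 10·log₁₀(10^(78.7/10) + 10^(81.1/10) + 10^(75.6/10) + 10^(77.9/10)) = 10·log₁₀(300900000) = 84.78 dB SPL.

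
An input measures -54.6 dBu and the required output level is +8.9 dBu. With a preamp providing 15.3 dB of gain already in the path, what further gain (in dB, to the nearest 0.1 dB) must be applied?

The required make-up gain is the shortfall in the dB sum.
G = +8.9 − (-54.6) − 15.3 = 48.2 dB.

48.2 dB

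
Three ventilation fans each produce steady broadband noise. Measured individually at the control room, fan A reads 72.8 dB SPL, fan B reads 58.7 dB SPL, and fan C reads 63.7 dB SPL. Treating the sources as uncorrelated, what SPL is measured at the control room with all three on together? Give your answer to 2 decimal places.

Uncorrelated sources add in intensity (power), not in dB.
L_total = 10·log₁₀(10^(72.8/10) + 10^(58.7/10) + 10^(63.7/10)) = 10·log₁₀(22140000) = 73.45 dB SPL.

73.45 dB SPL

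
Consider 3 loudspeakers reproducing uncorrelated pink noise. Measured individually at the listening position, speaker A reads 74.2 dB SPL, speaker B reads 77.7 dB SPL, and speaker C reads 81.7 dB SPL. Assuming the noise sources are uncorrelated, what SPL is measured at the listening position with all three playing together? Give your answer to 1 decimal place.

Incoherent sources sum as intensities:
L_total = 10·log₁₀(10^(74.2/10) + 10^(77.7/10) + 10^(81.7/10)) = 10·log₁₀(233100000) = 83.7 dB SPL.

83.7 dB SPL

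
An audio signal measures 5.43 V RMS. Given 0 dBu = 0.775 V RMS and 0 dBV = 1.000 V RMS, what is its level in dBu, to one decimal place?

dBu = 20·log₁₀(V / 0.775 V).
20·log₁₀(5.43/0.775) = +16.9 dBu.

+16.9 dBu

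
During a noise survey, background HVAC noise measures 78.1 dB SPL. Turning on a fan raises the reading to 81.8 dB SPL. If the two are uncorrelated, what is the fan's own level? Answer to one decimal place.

Remove the background by subtracting linear intensities:
L_src = 10·log₁₀(10^(81.8/10) − 10^(78.1/10)) = 10·log₁₀(86790000) = 79.4 dB SPL.

79.4 dB SPL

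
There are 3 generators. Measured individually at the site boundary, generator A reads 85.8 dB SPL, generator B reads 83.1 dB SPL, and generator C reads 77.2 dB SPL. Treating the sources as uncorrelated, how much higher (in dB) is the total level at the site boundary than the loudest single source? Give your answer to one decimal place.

Incoherent sources sum as intensities:
L_total = 10·log₁₀(10^(85.8/10) + 10^(83.1/10) + 10^(77.2/10)) = 88.04 dB SPL.
Excess over the loudest (85.8 dB): 88.04 − 85.8 = 2.2 dB.

2.2 dB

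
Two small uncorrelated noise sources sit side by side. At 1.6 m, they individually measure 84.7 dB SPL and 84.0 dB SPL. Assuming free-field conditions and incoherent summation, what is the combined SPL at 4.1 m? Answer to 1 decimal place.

79.2 dB SPL

Combined at 1.6 m: 10·log₁₀(10^(84.7/10)+10^(84.0/10)) = 87.37 dB SPL.
Then apply −20·log₁₀(4.1/1.6) = -8.17 dB → 79.2 dB SPL.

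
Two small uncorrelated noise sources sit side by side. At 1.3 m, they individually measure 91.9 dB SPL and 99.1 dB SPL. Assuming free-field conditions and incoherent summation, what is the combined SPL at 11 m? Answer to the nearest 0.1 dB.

81.3 dB SPL

Combined at 1.3 m: 10·log₁₀(10^(91.9/10)+10^(99.1/10)) = 99.86 dB SPL.
Then apply −20·log₁₀(11/1.3) = -18.55 dB → 81.3 dB SPL.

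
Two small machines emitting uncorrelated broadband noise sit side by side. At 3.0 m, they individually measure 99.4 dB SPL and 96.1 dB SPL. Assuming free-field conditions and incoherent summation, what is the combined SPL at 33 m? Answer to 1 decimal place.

80.2 dB SPL

Combined at 3.0 m: 10·log₁₀(10^(99.4/10)+10^(96.1/10)) = 101.07 dB SPL.
Then apply −20·log₁₀(33/3.0) = -20.83 dB → 80.2 dB SPL.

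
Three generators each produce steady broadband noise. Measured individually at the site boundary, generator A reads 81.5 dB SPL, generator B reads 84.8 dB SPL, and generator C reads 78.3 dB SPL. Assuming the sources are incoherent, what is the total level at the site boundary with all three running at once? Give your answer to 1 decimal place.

87.1 dB SPL

Incoherent sources sum as intensities:
L_total = 10·log₁₀(10^(81.5/10) + 10^(84.8/10) + 10^(78.3/10)) = 10·log₁₀(510900000) = 87.1 dB SPL.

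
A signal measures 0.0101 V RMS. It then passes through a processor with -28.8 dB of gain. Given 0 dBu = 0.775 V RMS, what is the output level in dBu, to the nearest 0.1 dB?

Input level: 20·log₁₀(0.0101/0.775) = -37.70 dBu.
Output: -37.70 − 28.8 = -66.5 dBu.

-66.5 dBu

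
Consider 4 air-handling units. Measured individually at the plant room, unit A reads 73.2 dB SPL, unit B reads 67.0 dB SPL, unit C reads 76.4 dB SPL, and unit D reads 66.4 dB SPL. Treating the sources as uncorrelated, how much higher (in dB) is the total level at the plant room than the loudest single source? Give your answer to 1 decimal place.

Incoherent sources sum as intensities:
L_total = 10·log₁₀(10^(73.2/10) + 10^(67.0/10) + 10^(76.4/10) + 10^(66.4/10)) = 78.69 dB SPL.
Excess over the loudest (76.4 dB): 78.69 − 76.4 = 2.3 dB.

2.3 dB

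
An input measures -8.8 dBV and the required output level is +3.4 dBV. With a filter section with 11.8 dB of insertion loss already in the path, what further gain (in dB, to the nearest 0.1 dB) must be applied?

24.0 dB

The required make-up gain is the shortfall in the dB sum.
G = +3.4 − (-8.8) + 11.8 = 24.0 dB.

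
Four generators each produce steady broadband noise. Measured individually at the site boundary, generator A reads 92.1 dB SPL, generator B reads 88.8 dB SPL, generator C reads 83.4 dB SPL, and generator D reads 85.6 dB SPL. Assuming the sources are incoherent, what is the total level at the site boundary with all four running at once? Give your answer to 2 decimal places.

Add the sources as powers (linear), then convert back to dB:
L_total = 10·log₁₀(10^(92.1/10) + 10^(88.8/10) + 10^(83.4/10) + 10^(85.6/10)) = 10·log₁₀(2962000000) = 94.72 dB SPL.

94.72 dB SPL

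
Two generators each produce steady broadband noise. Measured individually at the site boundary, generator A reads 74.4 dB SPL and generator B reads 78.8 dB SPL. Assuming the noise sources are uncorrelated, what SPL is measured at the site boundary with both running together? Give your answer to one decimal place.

80.1 dB SPL

Uncorrelated sources add in intensity (power), not in dB.
L_total = 10·log₁₀(10^(74.4/10) + 10^(78.8/10)) = 10·log₁₀(103400000) = 80.1 dB SPL.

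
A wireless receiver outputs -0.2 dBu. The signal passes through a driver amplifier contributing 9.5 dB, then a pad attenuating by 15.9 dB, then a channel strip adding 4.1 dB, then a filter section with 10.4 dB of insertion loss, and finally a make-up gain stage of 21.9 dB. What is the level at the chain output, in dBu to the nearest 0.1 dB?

+9.0 dBu

In dB, series stages simply add:
-0.2 + 9.5 − 15.9 + 4.1 − 10.4 + 21.9 = +9.0 dBu.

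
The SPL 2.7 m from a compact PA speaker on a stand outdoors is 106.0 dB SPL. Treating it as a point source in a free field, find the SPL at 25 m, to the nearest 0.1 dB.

86.7 dB SPL

Inverse-square spreading gives ΔL = −20·log₁₀(d₂/d₁).
ΔL = −20·log₁₀(25/2.7) = -19.33 dB, so L₂ = 106.0 + (-19.33) = 86.7 dB SPL.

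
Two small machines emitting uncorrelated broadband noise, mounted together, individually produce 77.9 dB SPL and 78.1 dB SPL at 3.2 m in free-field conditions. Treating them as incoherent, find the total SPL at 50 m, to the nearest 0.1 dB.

Combined at 3.2 m: 10·log₁₀(10^(77.9/10)+10^(78.1/10)) = 81.01 dB SPL.
Then apply −20·log₁₀(50/3.2) = -23.88 dB → 57.1 dB SPL.

57.1 dB SPL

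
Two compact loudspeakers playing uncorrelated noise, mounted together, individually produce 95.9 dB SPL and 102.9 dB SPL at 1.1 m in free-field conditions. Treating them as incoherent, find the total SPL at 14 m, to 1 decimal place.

Combined at 1.1 m: 10·log₁₀(10^(95.9/10)+10^(102.9/10)) = 103.69 dB SPL.
Then apply −20·log₁₀(14/1.1) = -22.09 dB → 81.6 dB SPL.

81.6 dB SPL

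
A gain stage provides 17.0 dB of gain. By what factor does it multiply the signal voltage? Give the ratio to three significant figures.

7.08

Voltage ratio = 10^(dB/20).
10^(17.0/20) = 10^(0.8500) = 7.08.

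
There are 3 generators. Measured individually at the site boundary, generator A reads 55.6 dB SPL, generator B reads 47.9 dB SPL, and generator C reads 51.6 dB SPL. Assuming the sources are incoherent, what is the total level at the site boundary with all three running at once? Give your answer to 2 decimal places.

57.55 dB SPL

Uncorrelated sources add in intensity (power), not in dB.
L_total = 10·log₁₀(10^(55.6/10) + 10^(47.9/10) + 10^(51.6/10)) = 10·log₁₀(569300) = 57.55 dB SPL.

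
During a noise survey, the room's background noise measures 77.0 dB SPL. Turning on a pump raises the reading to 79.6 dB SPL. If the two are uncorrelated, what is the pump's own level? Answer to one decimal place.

76.1 dB SPL

Background correction is a power subtraction:
L_src = 10·log₁₀(10^(79.6/10) − 10^(77.0/10)) = 10·log₁₀(41080000) = 76.1 dB SPL.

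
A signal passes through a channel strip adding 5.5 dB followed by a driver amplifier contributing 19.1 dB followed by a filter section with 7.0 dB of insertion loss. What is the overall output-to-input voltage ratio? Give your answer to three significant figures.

Net gain = 5.5 + 19.1 + (−7.0) = 17.6 dB.
Voltage ratio = 10^(17.6/20) = 7.59.

7.59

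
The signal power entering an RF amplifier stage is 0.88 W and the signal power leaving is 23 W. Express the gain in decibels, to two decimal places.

14.17 dB

Power is a power quantity, so gain = 10·log₁₀(P_out/P_in).
10·log₁₀(23/0.88) = 10·log₁₀(26.14) = 14.17 dB.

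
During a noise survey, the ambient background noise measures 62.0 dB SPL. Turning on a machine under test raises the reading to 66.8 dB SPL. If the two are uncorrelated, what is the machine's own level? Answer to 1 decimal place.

65.1 dB SPL

Remove the background by subtracting linear intensities:
L_src = 10·log₁₀(10^(66.8/10) − 10^(62.0/10)) = 10·log₁₀(3201000) = 65.1 dB SPL.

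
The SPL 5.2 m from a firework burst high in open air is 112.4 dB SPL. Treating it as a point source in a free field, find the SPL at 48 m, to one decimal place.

93.1 dB SPL

For a point source in a free field, ΔL = −20·log₁₀(d₂/d₁).
ΔL = −20·log₁₀(48/5.2) = -19.30 dB, so L₂ = 112.4 + (-19.30) = 93.1 dB SPL.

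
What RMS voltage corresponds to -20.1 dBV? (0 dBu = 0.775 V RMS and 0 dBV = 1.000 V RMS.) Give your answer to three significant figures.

0.0989 V

V = 1.000 V × 10^(-20.1/20).
= 1.000 × 0.09886 = 0.0989 V.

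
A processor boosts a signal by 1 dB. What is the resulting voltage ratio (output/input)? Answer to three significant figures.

Voltage ratio = 10^(dB/20).
10^(1/20) = 10^(0.05000) = 1.12.

1.12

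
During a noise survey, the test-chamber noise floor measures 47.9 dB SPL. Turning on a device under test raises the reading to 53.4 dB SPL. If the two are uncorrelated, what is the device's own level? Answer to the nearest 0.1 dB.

Subtract intensities: L_src = 10·log₁₀(10^(L_total/10) − 10^(L_bg/10)).
L_src = 10·log₁₀(10^(53.4/10) − 10^(47.9/10)) = 10·log₁₀(157100) = 52.0 dB SPL.

52.0 dB SPL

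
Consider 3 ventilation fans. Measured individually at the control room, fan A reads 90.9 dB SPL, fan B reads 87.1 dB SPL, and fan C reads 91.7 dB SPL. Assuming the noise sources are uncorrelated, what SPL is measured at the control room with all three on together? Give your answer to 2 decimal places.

Uncorrelated sources add in intensity (power), not in dB.
L_total = 10·log₁₀(10^(90.9/10) + 10^(87.1/10) + 10^(91.7/10)) = 10·log₁₀(3222000000) = 95.08 dB SPL.

95.08 dB SPL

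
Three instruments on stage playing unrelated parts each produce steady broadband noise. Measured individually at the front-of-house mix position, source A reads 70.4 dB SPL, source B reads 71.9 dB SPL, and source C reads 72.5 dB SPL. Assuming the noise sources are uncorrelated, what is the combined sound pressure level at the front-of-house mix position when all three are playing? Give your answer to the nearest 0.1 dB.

Add the sources as powers (linear), then convert back to dB:
L_total = 10·log₁₀(10^(70.4/10) + 10^(71.9/10) + 10^(72.5/10)) = 10·log₁₀(44240000) = 76.5 dB SPL.

76.5 dB SPL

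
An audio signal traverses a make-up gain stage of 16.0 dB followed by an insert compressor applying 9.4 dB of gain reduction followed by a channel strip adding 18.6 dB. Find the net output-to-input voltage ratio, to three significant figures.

18.2

Net gain = 16.0 + (−9.4) + 18.6 = 25.2 dB.
Voltage ratio = 10^(25.2/20) = 18.2.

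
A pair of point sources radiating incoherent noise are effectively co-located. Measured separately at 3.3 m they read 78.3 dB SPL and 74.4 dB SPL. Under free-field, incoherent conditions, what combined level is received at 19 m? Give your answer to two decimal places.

Combined at 3.3 m: 10·log₁₀(10^(78.3/10)+10^(74.4/10)) = 79.784 dB SPL.
Then apply −20·log₁₀(19/3.3) = -15.205 dB → 64.58 dB SPL.

64.58 dB SPL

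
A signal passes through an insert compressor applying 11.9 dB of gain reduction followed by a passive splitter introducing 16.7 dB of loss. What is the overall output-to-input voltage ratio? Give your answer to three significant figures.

0.0372

Net gain = (−11.9) + (−16.7) = -28.6 dB.
Voltage ratio = 10^(-28.6/20) = 0.0372.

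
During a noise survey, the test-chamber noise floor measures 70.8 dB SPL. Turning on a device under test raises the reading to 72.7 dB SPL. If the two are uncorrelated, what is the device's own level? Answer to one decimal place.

68.2 dB SPL

Background correction is a power subtraction:
L_src = 10·log₁₀(10^(72.7/10) − 10^(70.8/10)) = 10·log₁₀(6598000) = 68.2 dB SPL.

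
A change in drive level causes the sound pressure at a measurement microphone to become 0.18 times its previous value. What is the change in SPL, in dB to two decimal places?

-14.89 dB

SPL change from a pressure ratio uses the 20·log₁₀ form:
20·log₁₀(0.18) = -14.89 dB.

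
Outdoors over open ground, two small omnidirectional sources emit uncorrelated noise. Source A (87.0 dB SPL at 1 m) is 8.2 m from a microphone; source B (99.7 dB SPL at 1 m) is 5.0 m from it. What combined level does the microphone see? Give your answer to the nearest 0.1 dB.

85.8 dB SPL

At the listener: L_A = 87.0 − 20·log₁₀(8.2) = 68.72 dB; L_B = 99.7 − 20·log₁₀(5.0) = 85.72 dB.
Combined: 10·log₁₀(10^(68.72/10)+10^(85.72/10)) = 85.8 dB SPL.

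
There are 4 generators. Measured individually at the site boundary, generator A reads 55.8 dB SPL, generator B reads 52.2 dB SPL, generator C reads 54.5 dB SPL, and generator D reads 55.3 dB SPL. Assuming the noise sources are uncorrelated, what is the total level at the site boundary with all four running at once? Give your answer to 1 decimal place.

Add the sources as powers (linear), then convert back to dB:
L_total = 10·log₁₀(10^(55.8/10) + 10^(52.2/10) + 10^(54.5/10) + 10^(55.3/10)) = 10·log₁₀(1167000) = 60.7 dB SPL.

60.7 dB SPL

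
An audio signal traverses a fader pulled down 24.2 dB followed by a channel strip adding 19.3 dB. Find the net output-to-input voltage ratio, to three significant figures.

0.569

Net gain = (−24.2) + 19.3 = -4.9 dB.
Voltage ratio = 10^(-4.9/20) = 0.569.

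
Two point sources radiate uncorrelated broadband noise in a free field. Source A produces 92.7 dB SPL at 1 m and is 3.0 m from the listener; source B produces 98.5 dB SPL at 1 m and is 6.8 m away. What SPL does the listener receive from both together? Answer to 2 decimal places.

85.56 dB SPL

At the listener: L_A = 92.7 − 20·log₁₀(3.0) = 83.158 dB; L_B = 98.5 − 20·log₁₀(6.8) = 81.850 dB.
Combined: 10·log₁₀(10^(83.158/10)+10^(81.850/10)) = 85.56 dB SPL.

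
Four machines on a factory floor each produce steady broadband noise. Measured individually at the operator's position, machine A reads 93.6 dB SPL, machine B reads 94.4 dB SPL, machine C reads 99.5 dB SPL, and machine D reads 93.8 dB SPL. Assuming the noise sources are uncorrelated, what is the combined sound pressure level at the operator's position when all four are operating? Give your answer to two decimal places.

102.14 dB SPL

Uncorrelated sources add in intensity (power), not in dB.
L_total = 10·log₁₀(10^(93.6/10) + 10^(94.4/10) + 10^(99.5/10) + 10^(93.8/10)) = 10·log₁₀(16356000000) = 102.14 dB SPL.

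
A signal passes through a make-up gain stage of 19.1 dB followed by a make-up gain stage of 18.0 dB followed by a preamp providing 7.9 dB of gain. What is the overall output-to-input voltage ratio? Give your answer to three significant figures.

178

Net gain = 19.1 + 18.0 + 7.9 = 45.0 dB.
Voltage ratio = 10^(45.0/20) = 178.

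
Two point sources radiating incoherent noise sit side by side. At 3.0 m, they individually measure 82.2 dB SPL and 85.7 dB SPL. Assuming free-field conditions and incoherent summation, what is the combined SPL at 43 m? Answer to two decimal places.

Combined at 3.0 m: 10·log₁₀(10^(82.2/10)+10^(85.7/10)) = 87.304 dB SPL.
Then apply −20·log₁₀(43/3.0) = -23.127 dB → 64.18 dB SPL.

64.18 dB SPL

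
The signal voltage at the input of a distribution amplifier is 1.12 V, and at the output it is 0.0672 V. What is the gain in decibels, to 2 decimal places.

Voltage ratio → dB uses the 20·log₁₀ form:
20·log₁₀(0.0672/1.12) = 20·log₁₀(0.06000) = -24.44 dB.

-24.44 dB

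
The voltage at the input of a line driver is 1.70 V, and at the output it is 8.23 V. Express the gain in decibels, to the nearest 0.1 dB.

For a voltage ratio, dB = 20·log₁₀(V₂/V₁).
20·log₁₀(8.23/1.70) = 20·log₁₀(4.841) = 13.7 dB.

13.7 dB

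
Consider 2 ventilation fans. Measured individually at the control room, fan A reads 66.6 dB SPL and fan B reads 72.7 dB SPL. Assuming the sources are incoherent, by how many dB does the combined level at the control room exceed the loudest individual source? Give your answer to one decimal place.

1.0 dB

Incoherent sources sum as intensities:
L_total = 10·log₁₀(10^(66.6/10) + 10^(72.7/10)) = 73.65 dB SPL.
Excess over the loudest (72.7 dB): 73.65 − 72.7 = 1.0 dB.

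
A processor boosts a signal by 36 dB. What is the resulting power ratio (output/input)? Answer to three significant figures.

Power ratio = 10^(dB/10).
10^(36/10) = 10^(3.600) = 3980.

3980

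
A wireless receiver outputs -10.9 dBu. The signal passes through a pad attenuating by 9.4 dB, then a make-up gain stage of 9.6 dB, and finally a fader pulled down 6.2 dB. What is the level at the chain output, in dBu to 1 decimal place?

Gain stages sum in dB:
-10.9 − 9.4 + 9.6 − 6.2 = -16.9 dBu.

-16.9 dBu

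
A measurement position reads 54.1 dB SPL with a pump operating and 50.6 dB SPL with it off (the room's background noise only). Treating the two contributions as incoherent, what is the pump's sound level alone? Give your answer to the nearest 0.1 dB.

51.5 dB SPL

Subtract intensities: L_src = 10·log₁₀(10^(L_total/10) − 10^(L_bg/10)).
L_src = 10·log₁₀(10^(54.1/10) − 10^(50.6/10)) = 10·log₁₀(142200) = 51.5 dB SPL.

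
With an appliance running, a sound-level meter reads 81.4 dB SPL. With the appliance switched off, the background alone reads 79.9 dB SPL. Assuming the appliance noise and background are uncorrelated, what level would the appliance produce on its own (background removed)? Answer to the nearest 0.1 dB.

Background correction is a power subtraction:
L_src = 10·log₁₀(10^(81.4/10) − 10^(79.9/10)) = 10·log₁₀(40310000) = 76.1 dB SPL.

76.1 dB SPL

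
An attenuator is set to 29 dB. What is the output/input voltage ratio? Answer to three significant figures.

0.0355

Voltage ratio = 10^(dB/20).
10^(-29/20) = 10^(-1.450) = 0.0355.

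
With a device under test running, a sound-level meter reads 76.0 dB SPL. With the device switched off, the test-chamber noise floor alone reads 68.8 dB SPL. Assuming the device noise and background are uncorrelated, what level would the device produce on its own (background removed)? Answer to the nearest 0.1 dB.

75.1 dB SPL

Subtract intensities: L_src = 10·log₁₀(10^(L_total/10) − 10^(L_bg/10)).
L_src = 10·log₁₀(10^(76.0/10) − 10^(68.8/10)) = 10·log₁₀(32220000) = 75.1 dB SPL.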